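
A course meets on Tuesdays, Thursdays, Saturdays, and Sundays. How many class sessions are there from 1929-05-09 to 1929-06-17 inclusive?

23

1929-05-09 is a Thursday.
The range spans 40 days (inclusive of both endpoints).
40 = 7 × 5 + 5, so there are 5 full weeks plus 5 extra days.
Each full week contributes 4 days from the set (Tue, Thu, Sat, Sun): 5 × 4 = 20.
The 5 extra days are Thu, Fri, Sat, Sun, Mon — 3 of them qualify.
Total: 20 + 3 = 23.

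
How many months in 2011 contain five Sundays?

4

A month has five Sundays exactly when Sunday falls within its first (length − 28) days.
Jan: 31 days, starts Sat → 5 of Sat, Sun, Mon ✓
Feb: 28 days, starts Tue → 5 of (none)
Mar: 31 days, starts Tue → 5 of Tue, Wed, Thu
Apr: 30 days, starts Fri → 5 of Fri, Sat
May: 31 days, starts Sun → 5 of Sun, Mon, Tue ✓
Jun: 30 days, starts Wed → 5 of Wed, Thu
Jul: 31 days, starts Fri → 5 of Fri, Sat, Sun ✓
Aug: 31 days, starts Mon → 5 of Mon, Tue, Wed
Sep: 30 days, starts Thu → 5 of Thu, Fri
Oct: 31 days, starts Sat → 5 of Sat, Sun, Mon ✓
Nov: 30 days, starts Tue → 5 of Tue, Wed
Dec: 31 days, starts Thu → 5 of Thu, Fri, Sat
Months with five Sundays: Jan, May, Jul, Oct.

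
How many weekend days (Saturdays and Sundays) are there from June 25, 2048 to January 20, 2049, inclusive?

June 25, 2048 is a Thursday.
That's 210 days from start to end, counting both.
210 = 7 × 30, so the span is exactly 30 full weeks.
Each full week contributes 2 weekend days (Sat, Sun): 30 × 2 = 60.
Total: 60.

60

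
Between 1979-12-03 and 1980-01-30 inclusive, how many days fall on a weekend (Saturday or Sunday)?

16

1979-12-03 is a Monday.
The range spans 59 days (inclusive of both endpoints).
59 = 7 × 8 + 3, so there are 8 full weeks plus 3 extra days.
Each full week contributes 2 weekend days (Sat, Sun): 8 × 2 = 16.
The 3 extra days are Monday, Tuesday, Wednesday — none qualify.
Total: 16 + 0 = 16.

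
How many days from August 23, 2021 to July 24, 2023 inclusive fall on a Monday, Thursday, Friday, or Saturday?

August 23, 2021 is a Monday.
The range spans 701 days (inclusive of both endpoints).
701 = 7 × 100 + 1, so there are 100 full weeks plus 1 extra day.
Each full week contributes 4 days from the set (Mon, Thu, Fri, Sat): 100 × 4 = 400.
The 1 extra day is Mon — 1 of them qualifies.
Total: 400 + 1 = 401.

401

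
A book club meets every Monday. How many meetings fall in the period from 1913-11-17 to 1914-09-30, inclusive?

1913-11-17 is a Monday.
From 1913-11-17 to 1914-09-30 is 318 days inclusive.
318 = 7 × 45 + 3, so there are 45 full weeks plus 3 extra days.
Each full week contributes one Monday: 45 so far.
The 3 extra days are Mon, Tue, Wed — 1 of them qualifies.
Total: 45 + 1 = 46.

46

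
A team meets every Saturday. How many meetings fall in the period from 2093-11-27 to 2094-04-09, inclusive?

2093-11-27 is a Friday.
From 2093-11-27 to 2094-04-09 is 134 days inclusive.
134 = 7 × 19 + 1, so there are 19 full weeks plus 1 extra day.
Each full week contributes one Saturday: 19 so far.
The 1 extra day is Fri — none qualify.
Total: 19 + 0 = 19.

19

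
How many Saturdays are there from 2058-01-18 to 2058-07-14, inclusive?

26

2058-01-18 is a Friday.
That's 178 days from start to end, counting both.
178 = 7 × 25 + 3, so there are 25 full weeks plus 3 extra days.
Each full week contributes one Saturday: 25 so far.
The 3 extra days are Friday, Saturday, Sunday — 1 of them qualifies.
Total: 25 + 1 = 26.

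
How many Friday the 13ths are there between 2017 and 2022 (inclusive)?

10

Friday-the-13ths by year:
2017: Jan, Oct
2018: Apr, Jul
2019: Sep, Dec
2020: Mar, Nov
2021: Aug
2022: May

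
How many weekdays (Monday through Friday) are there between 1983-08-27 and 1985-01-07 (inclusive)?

1983-08-27 is a Saturday.
That's 500 days from start to end, counting both.
500 = 7 × 71 + 3, so there are 71 full weeks plus 3 extra days.
Each full week contributes 5 weekdays (Mon–Fri): 71 × 5 = 355.
The 3 extra days are Sat, Sun, Mon — 1 of them qualifies.
Total: 355 + 1 = 356.

356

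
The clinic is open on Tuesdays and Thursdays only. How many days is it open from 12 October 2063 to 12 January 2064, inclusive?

26

12 October 2063 is a Friday.
The range spans 93 days (inclusive of both endpoints).
93 = 7 × 13 + 2, so there are 13 full weeks plus 2 extra days.
Each full week contributes 2 days from the set (Tue, Thu): 13 × 2 = 26.
The 2 extra days are Fri, Sat — none qualify.
Total: 26 + 0 = 26.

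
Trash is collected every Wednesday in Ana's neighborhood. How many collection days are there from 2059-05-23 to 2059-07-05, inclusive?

6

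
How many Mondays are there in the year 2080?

53

1 January 2080 is a Monday.
The range spans 366 days (inclusive of both endpoints).
366 = 7 × 52 + 2, so there are 52 full weeks plus 2 extra days.
Each full week contributes one Monday: 52 so far.
The 2 extra days are Monday, Tuesday — 1 of them qualifies.
Total: 52 + 1 = 53.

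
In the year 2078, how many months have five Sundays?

4

A month has five Sundays exactly when Sunday falls within its first (length − 28) days.
Jan: 31 days, starts Sat → 5 of Sat, Sun, Mon ✓
Feb: 28 days, starts Tue → 5 of (none)
Mar: 31 days, starts Tue → 5 of Tue, Wed, Thu
Apr: 30 days, starts Fri → 5 of Fri, Sat
May: 31 days, starts Sun → 5 of Sun, Mon, Tue ✓
Jun: 30 days, starts Wed → 5 of Wed, Thu
Jul: 31 days, starts Fri → 5 of Fri, Sat, Sun ✓
Aug: 31 days, starts Mon → 5 of Mon, Tue, Wed
Sep: 30 days, starts Thu → 5 of Thu, Fri
Oct: 31 days, starts Sat → 5 of Sat, Sun, Mon ✓
Nov: 30 days, starts Tue → 5 of Tue, Wed
Dec: 31 days, starts Thu → 5 of Thu, Fri, Sat
Months with five Sundays: Jan, May, Jul, Oct.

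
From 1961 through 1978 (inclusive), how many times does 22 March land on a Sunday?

2

Day of week of March 22 in each year:
1961: Wed, 1962: Thu, 1963: Fri, 1964: Sun ✓, 1965: Mon, 1966: Tue, 1967: Wed, 1968: Fri, 1969: Sat, 1970: Sun ✓, 1971: Mon, 1972: Wed, 1973: Thu, 1974: Fri, 1975: Sat, 1976: Mon, 1977: Tue, 1978: Wed
Sundays: 1964, 1970.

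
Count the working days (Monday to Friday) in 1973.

Jan 1, 1973 is a Monday.
From Jan 1, 1973 to Dec 31, 1973 is 365 days inclusive.
365 = 7 × 52 + 1, so there are 52 full weeks plus 1 extra day.
Each full week contributes 5 weekdays (Mon–Fri): 52 × 5 = 260.
The 1 extra day is Monday — 1 of them qualifies.
Total: 260 + 1 = 261.

261 weekdays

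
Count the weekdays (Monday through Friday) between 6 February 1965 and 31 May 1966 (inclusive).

342

6 February 1965 is a Saturday.
The range spans 480 days (inclusive of both endpoints).
480 = 7 × 68 + 4, so there are 68 full weeks plus 4 extra days.
Each full week contributes 5 weekdays (Mon–Fri): 68 × 5 = 340.
The 4 extra days are Sat, Sun, Mon, Tue — 2 of them qualify.
Total: 340 + 2 = 342.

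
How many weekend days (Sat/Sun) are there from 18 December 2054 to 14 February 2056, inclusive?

122

18 December 2054 is a Friday.
From 18 December 2054 to 14 February 2056 is 424 days inclusive.
424 = 7 × 60 + 4, so there are 60 full weeks plus 4 extra days.
Each full week contributes 2 weekend days (Sat, Sun): 60 × 2 = 120.
The 4 extra days are Fri, Sat, Sun, Mon — 2 of them qualify.
Total: 120 + 2 = 122.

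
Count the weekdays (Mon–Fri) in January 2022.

21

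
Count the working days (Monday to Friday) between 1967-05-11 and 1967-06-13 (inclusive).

24 weekdays

1967-05-11 is a Thursday.
That's 34 days from start to end, counting both.
34 = 7 × 4 + 6, so there are 4 full weeks plus 6 extra days.
Each full week contributes 5 weekdays (Mon–Fri): 4 × 5 = 20.
The 6 extra days are Thursday, Friday, Saturday, Sunday, Monday, Tuesday — 4 of them qualify.
Total: 20 + 4 = 24.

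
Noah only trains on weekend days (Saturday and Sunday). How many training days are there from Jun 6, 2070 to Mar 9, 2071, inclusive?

Jun 6, 2070 is a Friday.
That's 277 days from start to end, counting both.
277 = 7 × 39 + 4, so there are 39 full weeks plus 4 extra days.
Each full week contributes 2 weekend days (Sat, Sun): 39 × 2 = 78.
The 4 extra days are Fri, Sat, Sun, Mon — 2 of them qualify.
Total: 78 + 2 = 80.

80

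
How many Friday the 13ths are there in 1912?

2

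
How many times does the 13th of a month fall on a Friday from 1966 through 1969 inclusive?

Friday-the-13ths by year:
1966: May
1967: Jan, Oct
1968: Sep, Dec
1969: Jun

6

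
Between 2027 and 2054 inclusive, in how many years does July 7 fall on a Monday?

4

Day of week of July 7 in each year:
2027: Wed, 2028: Fri, 2029: Sat, 2030: Sun, 2031: Mon ✓, 2032: Wed, 2033: Thu, 2034: Fri, 2035: Sat, 2036: Mon ✓, 2037: Tue, 2038: Wed, 2039: Thu, 2040: Sat, 2041: Sun, 2042: Mon ✓, 2043: Tue, 2044: Thu, 2045: Fri, 2046: Sat, 2047: Sun, 2048: Tue, 2049: Wed, 2050: Thu, 2051: Fri, 2052: Sun, 2053: Mon ✓, 2054: Tue
Mondays: 2031, 2036, 2042, 2053.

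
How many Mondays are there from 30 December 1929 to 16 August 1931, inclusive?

85 Mondays

30 December 1929 is a Monday.
The range spans 595 days (inclusive of both endpoints).
595 = 7 × 85, so the span is exactly 85 full weeks.
Each full week contributes one Monday: 85 so far.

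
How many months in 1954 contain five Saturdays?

4

A month has five Saturdays exactly when Saturday falls within its first (length − 28) days.
Jan: 31 days, starts Fri → 5 of Fri, Sat, Sun ✓
Feb: 28 days, starts Mon → 5 of (none)
Mar: 31 days, starts Mon → 5 of Mon, Tue, Wed
Apr: 30 days, starts Thu → 5 of Thu, Fri
May: 31 days, starts Sat → 5 of Sat, Sun, Mon ✓
Jun: 30 days, starts Tue → 5 of Tue, Wed
Jul: 31 days, starts Thu → 5 of Thu, Fri, Sat ✓
Aug: 31 days, starts Sun → 5 of Sun, Mon, Tue
Sep: 30 days, starts Wed → 5 of Wed, Thu
Oct: 31 days, starts Fri → 5 of Fri, Sat, Sun ✓
Nov: 30 days, starts Mon → 5 of Mon, Tue
Dec: 31 days, starts Wed → 5 of Wed, Thu, Fri
Months with five Saturdays: Jan, May, Jul, Oct.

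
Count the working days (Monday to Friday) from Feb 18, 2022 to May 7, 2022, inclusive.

56 weekdays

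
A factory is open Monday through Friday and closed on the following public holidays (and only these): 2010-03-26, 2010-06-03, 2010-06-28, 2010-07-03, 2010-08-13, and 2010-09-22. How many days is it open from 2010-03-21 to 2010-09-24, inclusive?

130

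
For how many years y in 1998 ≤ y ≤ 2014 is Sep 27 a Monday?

3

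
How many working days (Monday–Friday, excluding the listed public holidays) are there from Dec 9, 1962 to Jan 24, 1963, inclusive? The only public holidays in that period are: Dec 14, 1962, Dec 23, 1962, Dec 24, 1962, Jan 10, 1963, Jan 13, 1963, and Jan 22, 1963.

30

Dec 9, 1962 is a Sunday.
That's 47 days from start to end, counting both.
47 = 7 × 6 + 5, so there are 6 full weeks plus 5 extra days.
Each full week contributes 5 weekdays (Mon–Fri): 6 × 5 = 30.
The 5 extra days are Sun, Mon, Tue, Wed, Thu — 4 of them qualify.
Total: 30 + 4 = 34.
Holidays: Dec 14, 1962 (Fri); Dec 23, 1962 (Sun); Dec 24, 1962 (Mon); Jan 10, 1963 (Thu); Jan 13, 1963 (Sun); Jan 22, 1963 (Tue).
4 of the 6 holidays fall on weekdays; the rest are weekends and were already excluded.
Business days: 34 − 4 = 30.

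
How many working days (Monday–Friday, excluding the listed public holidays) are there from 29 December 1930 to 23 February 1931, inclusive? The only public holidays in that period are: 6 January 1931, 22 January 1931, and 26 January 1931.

29 December 1930 is a Monday.
From 29 December 1930 to 23 February 1931 is 57 days inclusive.
57 = 7 × 8 + 1, so there are 8 full weeks plus 1 extra day.
Each full week contributes 5 weekdays (Mon–Fri): 8 × 5 = 40.
The 1 extra day is Mon — 1 of them qualifies.
Total: 40 + 1 = 41.
Holidays: 6 January 1931 (Tue); 22 January 1931 (Thu); 26 January 1931 (Mon).
All 3 holidays fall on weekdays, so subtract 3.
Business days: 41 − 3 = 38.

38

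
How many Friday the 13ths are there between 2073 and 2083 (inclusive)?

19

Friday-the-13ths by year:
2073: Jan, Oct
2074: Apr, Jul
2075: Sep, Dec
2076: Mar, Nov
2077: Aug
2078: May
2079: Jan, Oct
2080: Sep, Dec
2081: Jun
2082: Feb, Mar, Nov
2083: Aug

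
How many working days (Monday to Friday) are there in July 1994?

July 1, 1994 is a Friday.
From July 1, 1994 to July 31, 1994 is 31 days inclusive.
31 = 7 × 4 + 3, so there are 4 full weeks plus 3 extra days.
Each full week contributes 5 weekdays (Mon–Fri): 4 × 5 = 20.
The 3 extra days are Friday, Saturday, Sunday — 1 of them qualifies.
Total: 20 + 1 = 21.

21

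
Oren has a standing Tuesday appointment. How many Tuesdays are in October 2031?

4

October 1, 2031 is a Wednesday.
That's 31 days from start to end, counting both.
31 = 7 × 4 + 3, so there are 4 full weeks plus 3 extra days.
Each full week contributes one Tuesday: 4 so far.
The 3 extra days are Wed, Thu, Fri — none qualify.
Total: 4 + 0 = 4.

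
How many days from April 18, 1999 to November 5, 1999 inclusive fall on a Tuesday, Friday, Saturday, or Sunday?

115

April 18, 1999 is a Sunday.
From April 18, 1999 to November 5, 1999 is 202 days inclusive.
202 = 7 × 28 + 6, so there are 28 full weeks plus 6 extra days.
Each full week contributes 4 days from the set (Tue, Fri, Sat, Sun): 28 × 4 = 112.
The 6 extra days are Sunday, Monday, Tuesday, Wednesday, Thursday, Friday — 3 of them qualify.
Total: 112 + 3 = 115.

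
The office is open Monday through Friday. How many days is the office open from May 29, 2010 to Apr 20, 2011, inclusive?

233

May 29, 2010 is a Saturday.
From May 29, 2010 to Apr 20, 2011 is 327 days inclusive.
327 = 7 × 46 + 5, so there are 46 full weeks plus 5 extra days.
Each full week contributes 5 weekdays (Mon–Fri): 46 × 5 = 230.
The 5 extra days are Saturday, Sunday, Monday, Tuesday, Wednesday — 3 of them qualify.
Total: 230 + 3 = 233.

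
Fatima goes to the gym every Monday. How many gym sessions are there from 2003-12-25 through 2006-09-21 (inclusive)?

2003-12-25 is a Thursday.
The range spans 1002 days (inclusive of both endpoints).
1002 = 7 × 143 + 1, so there are 143 full weeks plus 1 extra day.
Each full week contributes one Monday: 143 so far.
The 1 extra day is Thursday — none qualify.
Total: 143 + 0 = 143.

143 Mondays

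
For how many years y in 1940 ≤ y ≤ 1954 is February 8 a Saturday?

2

Day of week of February 8 in each year:
1940: Thu, 1941: Sat ✓, 1942: Sun, 1943: Mon, 1944: Tue, 1945: Thu, 1946: Fri, 1947: Sat ✓, 1948: Sun, 1949: Tue, 1950: Wed, 1951: Thu, 1952: Fri, 1953: Sun, 1954: Mon
Saturdays: 1941, 1947.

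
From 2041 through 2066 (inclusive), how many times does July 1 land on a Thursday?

Day of week of July 1 in each year:
2041: Mon, 2042: Tue, 2043: Wed, 2044: Fri, 2045: Sat, 2046: Sun, 2047: Mon, 2048: Wed, 2049: Thu ✓, 2050: Fri, 2051: Sat, 2052: Mon, 2053: Tue, 2054: Wed, 2055: Thu ✓, 2056: Sat, 2057: Sun, 2058: Mon, 2059: Tue, 2060: Thu ✓, 2061: Fri, 2062: Sat, 2063: Sun, 2064: Tue, 2065: Wed, 2066: Thu ✓
Thursdays: 2049, 2055, 2060, 2066.

4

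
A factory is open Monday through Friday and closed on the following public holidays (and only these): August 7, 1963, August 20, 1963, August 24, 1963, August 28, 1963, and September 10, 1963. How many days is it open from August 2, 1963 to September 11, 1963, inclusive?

25 business days

August 2, 1963 is a Friday.
From August 2, 1963 to September 11, 1963 is 41 days inclusive.
41 = 7 × 5 + 6, so there are 5 full weeks plus 6 extra days.
Each full week contributes 5 weekdays (Mon–Fri): 5 × 5 = 25.
The 6 extra days are Fri, Sat, Sun, Mon, Tue, Wed — 4 of them qualify.
Total: 25 + 4 = 29.
Holidays: August 7, 1963 (Wed); August 20, 1963 (Tue); August 24, 1963 (Sat); August 28, 1963 (Wed); September 10, 1963 (Tue).
4 of the 5 holidays fall on weekdays; the rest are weekends and were already excluded.
Business days: 29 − 4 = 25.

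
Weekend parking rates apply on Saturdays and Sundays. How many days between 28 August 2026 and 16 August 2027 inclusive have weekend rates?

102

28 August 2026 is a Friday.
From 28 August 2026 to 16 August 2027 is 354 days inclusive.
354 = 7 × 50 + 4, so there are 50 full weeks plus 4 extra days.
Each full week contributes 2 weekend days (Sat, Sun): 50 × 2 = 100.
The 4 extra days are Friday, Saturday, Sunday, Monday — 2 of them qualify.
Total: 100 + 2 = 102.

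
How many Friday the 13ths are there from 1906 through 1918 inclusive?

22

Friday-the-13ths by year:
1906: Apr, Jul
1907: Sep, Dec
1908: Mar, Nov
1909: Aug
1910: May
1911: Jan, Oct
1912: Sep, Dec
1913: Jun
1914: Feb, Mar, Nov
1915: Aug
1916: Oct
1917: Apr, Jul
1918: Sep, Dec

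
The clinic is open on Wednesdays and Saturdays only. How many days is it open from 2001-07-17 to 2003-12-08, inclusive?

2001-07-17 is a Tuesday.
From 2001-07-17 to 2003-12-08 is 875 days inclusive.
875 = 7 × 125, so the span is exactly 125 full weeks.
Each full week contributes 2 days from the set (Wed, Sat): 125 × 2 = 250.
Total: 250.

250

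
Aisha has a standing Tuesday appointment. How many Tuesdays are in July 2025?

1 July 2025 is a Tuesday.
From 1 July 2025 to 31 July 2025 is 31 days inclusive.
31 = 7 × 4 + 3, so there are 4 full weeks plus 3 extra days.
Each full week contributes one Tuesday: 4 so far.
The 3 extra days are Tue, Wed, Thu — 1 of them qualifies.
Total: 4 + 1 = 5.

5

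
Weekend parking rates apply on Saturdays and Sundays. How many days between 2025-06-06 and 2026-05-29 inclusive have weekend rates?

2025-06-06 is a Friday.
From 2025-06-06 to 2026-05-29 is 358 days inclusive.
358 = 7 × 51 + 1, so there are 51 full weeks plus 1 extra day.
Each full week contributes 2 weekend days (Sat, Sun): 51 × 2 = 102.
The 1 extra day is Fri — none qualify.
Total: 102 + 0 = 102.

102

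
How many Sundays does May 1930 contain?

May 1, 1930 is a Thursday.
That's 31 days from start to end, counting both.
31 = 7 × 4 + 3, so there are 4 full weeks plus 3 extra days.
Each full week contributes one Sunday: 4 so far.
The 3 extra days are Thursday, Friday, Saturday — none qualify.
Total: 4 + 0 = 4.

4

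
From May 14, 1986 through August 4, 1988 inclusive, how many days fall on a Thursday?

May 14, 1986 is a Wednesday.
That's 814 days from start to end, counting both.
814 = 7 × 116 + 2, so there are 116 full weeks plus 2 extra days.
Each full week contributes one Thursday: 116 so far.
The 2 extra days are Wed, Thu — 1 of them qualifies.
Total: 116 + 1 = 117.

117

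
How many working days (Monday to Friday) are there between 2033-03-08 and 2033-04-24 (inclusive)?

34

2033-03-08 is a Tuesday.
That's 48 days from start to end, counting both.
48 = 7 × 6 + 6, so there are 6 full weeks plus 6 extra days.
Each full week contributes 5 weekdays (Mon–Fri): 6 × 5 = 30.
The 6 extra days are Tuesday, Wednesday, Thursday, Friday, Saturday, Sunday — 4 of them qualify.
Total: 30 + 4 = 34.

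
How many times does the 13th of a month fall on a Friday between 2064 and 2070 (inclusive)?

Friday-the-13ths by year:
2064: Jun
2065: Feb, Mar, Nov
2066: Aug
2067: May
2068: Jan, Apr, Jul
2069: Sep, Dec
2070: Jun

12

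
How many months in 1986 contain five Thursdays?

A month has five Thursdays exactly when Thursday falls within its first (length − 28) days.
Jan: 31 days, starts Wed → 5 of Wed, Thu, Fri ✓
Feb: 28 days, starts Sat → 5 of (none)
Mar: 31 days, starts Sat → 5 of Sat, Sun, Mon
Apr: 30 days, starts Tue → 5 of Tue, Wed
May: 31 days, starts Thu → 5 of Thu, Fri, Sat ✓
Jun: 30 days, starts Sun → 5 of Sun, Mon
Jul: 31 days, starts Tue → 5 of Tue, Wed, Thu ✓
Aug: 31 days, starts Fri → 5 of Fri, Sat, Sun
Sep: 30 days, starts Mon → 5 of Mon, Tue
Oct: 31 days, starts Wed → 5 of Wed, Thu, Fri ✓
Nov: 30 days, starts Sat → 5 of Sat, Sun
Dec: 31 days, starts Mon → 5 of Mon, Tue, Wed
Months with five Thursdays: Jan, May, Jul, Oct.

4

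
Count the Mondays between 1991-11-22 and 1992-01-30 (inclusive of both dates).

1991-11-22 is a Friday.
From 1991-11-22 to 1992-01-30 is 70 days inclusive.
70 = 7 × 10, so the span is exactly 10 full weeks.
Each full week contributes one Monday: 10 so far.
Total: 10.

10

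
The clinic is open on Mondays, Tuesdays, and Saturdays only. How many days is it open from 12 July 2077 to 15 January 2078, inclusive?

81

12 July 2077 is a Monday.
From 12 July 2077 to 15 January 2078 is 188 days inclusive.
188 = 7 × 26 + 6, so there are 26 full weeks plus 6 extra days.
Each full week contributes 3 days from the set (Mon, Tue, Sat): 26 × 3 = 78.
The 6 extra days are Mon, Tue, Wed, Thu, Fri, Sat — 3 of them qualify.
Total: 78 + 3 = 81.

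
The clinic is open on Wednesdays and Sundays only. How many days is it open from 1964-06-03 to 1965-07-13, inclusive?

116

1964-06-03 is a Wednesday.
From 1964-06-03 to 1965-07-13 is 406 days inclusive.
406 = 7 × 58, so the span is exactly 58 full weeks.
Each full week contributes 2 days from the set (Wed, Sun): 58 × 2 = 116.
Total: 116.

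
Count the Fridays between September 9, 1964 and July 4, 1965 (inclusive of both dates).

September 9, 1964 is a Wednesday.
The range spans 299 days (inclusive of both endpoints).
299 = 7 × 42 + 5, so there are 42 full weeks plus 5 extra days.
Each full week contributes one Friday: 42 so far.
The 5 extra days are Wed, Thu, Fri, Sat, Sun — 1 of them qualifies.
Total: 42 + 1 = 43.

43 Fridays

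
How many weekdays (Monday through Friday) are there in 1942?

1942-01-01 is a Thursday.
The range spans 365 days (inclusive of both endpoints).
365 = 7 × 52 + 1, so there are 52 full weeks plus 1 extra day.
Each full week contributes 5 weekdays (Mon–Fri): 52 × 5 = 260.
The 1 extra day is Thu — 1 of them qualifies.
Total: 260 + 1 = 261.

261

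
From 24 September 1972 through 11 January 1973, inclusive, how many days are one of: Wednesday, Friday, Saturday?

24 September 1972 is a Sunday.
From 24 September 1972 to 11 January 1973 is 110 days inclusive.
110 = 7 × 15 + 5, so there are 15 full weeks plus 5 extra days.
Each full week contributes 3 days from the set (Wed, Fri, Sat): 15 × 3 = 45.
The 5 extra days are Sunday, Monday, Tuesday, Wednesday, Thursday — 1 of them qualifies.
Total: 45 + 1 = 46.

46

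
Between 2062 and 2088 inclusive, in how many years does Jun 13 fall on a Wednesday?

Day of week of June 13 in each year:
2062: Tue, 2063: Wed ✓, 2064: Fri, 2065: Sat, 2066: Sun, 2067: Mon, 2068: Wed ✓, 2069: Thu, 2070: Fri, 2071: Sat, 2072: Mon, 2073: Tue, 2074: Wed ✓, 2075: Thu, 2076: Sat, 2077: Sun, 2078: Mon, 2079: Tue, 2080: Thu, 2081: Fri, 2082: Sat, 2083: Sun, 2084: Tue, 2085: Wed ✓, 2086: Thu, 2087: Fri, 2088: Sun
Wednesdays: 2063, 2068, 2074, 2085.

4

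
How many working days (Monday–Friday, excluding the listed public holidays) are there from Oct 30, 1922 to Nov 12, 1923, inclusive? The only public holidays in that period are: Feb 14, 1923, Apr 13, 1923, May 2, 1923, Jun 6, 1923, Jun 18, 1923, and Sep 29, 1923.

Oct 30, 1922 is a Monday.
From Oct 30, 1922 to Nov 12, 1923 is 379 days inclusive.
379 = 7 × 54 + 1, so there are 54 full weeks plus 1 extra day.
Each full week contributes 5 weekdays (Mon–Fri): 54 × 5 = 270.
The 1 extra day is Monday — 1 of them qualifies.
Total: 270 + 1 = 271.
Holidays: Feb 14, 1923 (Wed); Apr 13, 1923 (Fri); May 2, 1923 (Wed); Jun 6, 1923 (Wed); Jun 18, 1923 (Mon); Sep 29, 1923 (Sat).
5 of the 6 holidays fall on weekdays; the rest are weekends and were already excluded.
Business days: 271 − 5 = 266.

266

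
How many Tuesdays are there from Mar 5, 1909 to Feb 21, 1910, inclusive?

50

Mar 5, 1909 is a Friday.
From Mar 5, 1909 to Feb 21, 1910 is 354 days inclusive.
354 = 7 × 50 + 4, so there are 50 full weeks plus 4 extra days.
Each full week contributes one Tuesday: 50 so far.
The 4 extra days are Friday, Saturday, Sunday, Monday — none qualify.
Total: 50 + 0 = 50.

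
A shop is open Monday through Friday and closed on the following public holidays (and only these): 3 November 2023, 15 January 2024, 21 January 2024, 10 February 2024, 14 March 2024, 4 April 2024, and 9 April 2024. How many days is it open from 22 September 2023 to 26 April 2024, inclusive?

22 September 2023 is a Friday.
That's 218 days from start to end, counting both.
218 = 7 × 31 + 1, so there are 31 full weeks plus 1 extra day.
Each full week contributes 5 weekdays (Mon–Fri): 31 × 5 = 155.
The 1 extra day is Fri — 1 of them qualifies.
Total: 155 + 1 = 156.
Holidays: 3 November 2023 (Fri); 15 January 2024 (Mon); 21 January 2024 (Sun); 10 February 2024 (Sat); 14 March 2024 (Thu); 4 April 2024 (Thu); 9 April 2024 (Tue).
5 of the 7 holidays fall on weekdays; the rest are weekends and were already excluded.
Business days: 156 − 5 = 151.

151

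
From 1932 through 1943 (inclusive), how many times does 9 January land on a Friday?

1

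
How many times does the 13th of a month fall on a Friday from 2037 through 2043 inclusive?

Friday-the-13ths by year:
2037: Feb, Mar, Nov
2038: Aug
2039: May
2040: Jan, Apr, Jul
2041: Sep, Dec
2042: Jun
2043: Feb, Mar, Nov

14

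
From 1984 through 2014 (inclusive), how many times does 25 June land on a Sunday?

4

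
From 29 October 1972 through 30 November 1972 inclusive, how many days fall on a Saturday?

29 October 1972 is a Sunday.
The range spans 33 days (inclusive of both endpoints).
33 = 7 × 4 + 5, so there are 4 full weeks plus 5 extra days.
Each full week contributes one Saturday: 4 so far.
The 5 extra days are Sunday, Monday, Tuesday, Wednesday, Thursday — none qualify.
Total: 4 + 0 = 4.

4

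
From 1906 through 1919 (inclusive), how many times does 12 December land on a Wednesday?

2

Day of week of December 12 in each year:
1906: Wed ✓, 1907: Thu, 1908: Sat, 1909: Sun, 1910: Mon, 1911: Tue, 1912: Thu, 1913: Fri, 1914: Sat, 1915: Sun, 1916: Tue, 1917: Wed ✓, 1918: Thu, 1919: Fri
Wednesdays: 1906, 1917.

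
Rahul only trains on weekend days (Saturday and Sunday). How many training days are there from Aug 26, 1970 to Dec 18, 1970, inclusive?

Aug 26, 1970 is a Wednesday.
From Aug 26, 1970 to Dec 18, 1970 is 115 days inclusive.
115 = 7 × 16 + 3, so there are 16 full weeks plus 3 extra days.
Each full week contributes 2 weekend days (Sat, Sun): 16 × 2 = 32.
The 3 extra days are Wed, Thu, Fri — none qualify.
Total: 32 + 0 = 32.

32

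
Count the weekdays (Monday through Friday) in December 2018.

21 weekdays

2018-12-01 is a Saturday.
That's 31 days from start to end, counting both.
31 = 7 × 4 + 3, so there are 4 full weeks plus 3 extra days.
Each full week contributes 5 weekdays (Mon–Fri): 4 × 5 = 20.
The 3 extra days are Sat, Sun, Mon — 1 of them qualifies.
Total: 20 + 1 = 21.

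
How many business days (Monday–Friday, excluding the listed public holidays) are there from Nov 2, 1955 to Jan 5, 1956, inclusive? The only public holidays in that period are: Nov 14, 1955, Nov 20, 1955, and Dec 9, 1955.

45 business days

Nov 2, 1955 is a Wednesday.
The range spans 65 days (inclusive of both endpoints).
65 = 7 × 9 + 2, so there are 9 full weeks plus 2 extra days.
Each full week contributes 5 weekdays (Mon–Fri): 9 × 5 = 45.
The 2 extra days are Wed, Thu — 2 of them qualify.
Total: 45 + 2 = 47.
Holidays: Nov 14, 1955 (Mon); Nov 20, 1955 (Sun); Dec 9, 1955 (Fri).
2 of the 3 holidays fall on weekdays; the rest are weekends and were already excluded.
Business days: 47 − 2 = 45.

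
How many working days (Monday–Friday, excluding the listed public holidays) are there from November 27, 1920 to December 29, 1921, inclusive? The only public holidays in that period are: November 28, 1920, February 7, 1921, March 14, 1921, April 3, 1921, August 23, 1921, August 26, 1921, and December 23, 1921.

November 27, 1920 is a Saturday.
That's 398 days from start to end, counting both.
398 = 7 × 56 + 6, so there are 56 full weeks plus 6 extra days.
Each full week contributes 5 weekdays (Mon–Fri): 56 × 5 = 280.
The 6 extra days are Sat, Sun, Mon, Tue, Wed, Thu — 4 of them qualify.
Total: 280 + 4 = 284.
Holidays: November 28, 1920 (Sun); February 7, 1921 (Mon); March 14, 1921 (Mon); April 3, 1921 (Sun); August 23, 1921 (Tue); August 26, 1921 (Fri); December 23, 1921 (Fri).
5 of the 7 holidays fall on weekdays; the rest are weekends and were already excluded.
Business days: 284 − 5 = 279.

279 working days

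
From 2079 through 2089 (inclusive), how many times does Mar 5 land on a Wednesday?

Day of week of March 5 in each year:
2079: Sun, 2080: Tue, 2081: Wed ✓, 2082: Thu, 2083: Fri, 2084: Sun, 2085: Mon, 2086: Tue, 2087: Wed ✓, 2088: Fri, 2089: Sat
Wednesdays: 2081, 2087.

2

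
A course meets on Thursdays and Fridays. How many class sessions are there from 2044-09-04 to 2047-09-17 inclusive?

316

2044-09-04 is a Sunday.
That's 1109 days from start to end, counting both.
1109 = 7 × 158 + 3, so there are 158 full weeks plus 3 extra days.
Each full week contributes 2 days from the set (Thu, Fri): 158 × 2 = 316.
The 3 extra days are Sunday, Monday, Tuesday — none qualify.
Total: 316 + 0 = 316.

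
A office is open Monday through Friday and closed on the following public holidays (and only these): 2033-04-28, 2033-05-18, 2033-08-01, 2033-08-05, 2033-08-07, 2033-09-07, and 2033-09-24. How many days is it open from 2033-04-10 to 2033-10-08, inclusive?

2033-04-10 is a Sunday.
That's 182 days from start to end, counting both.
182 = 7 × 26, so the span is exactly 26 full weeks.
Each full week contributes 5 weekdays (Mon–Fri): 26 × 5 = 130.
Holidays: 2033-04-28 (Thu); 2033-05-18 (Wed); 2033-08-01 (Mon); 2033-08-05 (Fri); 2033-08-07 (Sun); 2033-09-07 (Wed); 2033-09-24 (Sat).
5 of the 7 holidays fall on weekdays; the rest are weekends and were already excluded.
Business days: 130 − 5 = 125.

125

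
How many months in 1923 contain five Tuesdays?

A month has five Tuesdays exactly when Tuesday falls within its first (length − 28) days.
Jan: 31 days, starts Mon → 5 of Mon, Tue, Wed ✓
Feb: 28 days, starts Thu → 5 of (none)
Mar: 31 days, starts Thu → 5 of Thu, Fri, Sat
Apr: 30 days, starts Sun → 5 of Sun, Mon
May: 31 days, starts Tue → 5 of Tue, Wed, Thu ✓
Jun: 30 days, starts Fri → 5 of Fri, Sat
Jul: 31 days, starts Sun → 5 of Sun, Mon, Tue ✓
Aug: 31 days, starts Wed → 5 of Wed, Thu, Fri
Sep: 30 days, starts Sat → 5 of Sat, Sun
Oct: 31 days, starts Mon → 5 of Mon, Tue, Wed ✓
Nov: 30 days, starts Thu → 5 of Thu, Fri
Dec: 31 days, starts Sat → 5 of Sat, Sun, Mon
Months with five Tuesdays: Jan, May, Jul, Oct.

4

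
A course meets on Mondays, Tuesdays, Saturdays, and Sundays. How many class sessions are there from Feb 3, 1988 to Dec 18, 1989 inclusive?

391

Feb 3, 1988 is a Wednesday.
From Feb 3, 1988 to Dec 18, 1989 is 685 days inclusive.
685 = 7 × 97 + 6, so there are 97 full weeks plus 6 extra days.
Each full week contributes 4 days from the set (Mon, Tue, Sat, Sun): 97 × 4 = 388.
The 6 extra days are Wed, Thu, Fri, Sat, Sun, Mon — 3 of them qualify.
Total: 388 + 3 = 391.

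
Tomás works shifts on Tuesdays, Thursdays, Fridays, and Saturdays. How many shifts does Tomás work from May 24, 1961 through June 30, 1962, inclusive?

231

May 24, 1961 is a Wednesday.
The range spans 403 days (inclusive of both endpoints).
403 = 7 × 57 + 4, so there are 57 full weeks plus 4 extra days.
Each full week contributes 4 days from the set (Tue, Thu, Fri, Sat): 57 × 4 = 228.
The 4 extra days are Wed, Thu, Fri, Sat — 3 of them qualify.
Total: 228 + 3 = 231.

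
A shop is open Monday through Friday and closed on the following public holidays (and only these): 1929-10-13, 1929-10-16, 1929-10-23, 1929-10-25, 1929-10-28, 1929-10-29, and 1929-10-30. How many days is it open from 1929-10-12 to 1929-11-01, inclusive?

9 working days

1929-10-12 is a Saturday.
From 1929-10-12 to 1929-11-01 is 21 days inclusive.
21 = 7 × 3, so the span is exactly 3 full weeks.
Each full week contributes 5 weekdays (Mon–Fri): 3 × 5 = 15.
Total: 15.
Holidays: 1929-10-13 (Sun); 1929-10-16 (Wed); 1929-10-23 (Wed); 1929-10-25 (Fri); 1929-10-28 (Mon); 1929-10-29 (Tue); 1929-10-30 (Wed).
6 of the 7 holidays fall on weekdays; the rest are weekends and were already excluded.
Business days: 15 − 6 = 9.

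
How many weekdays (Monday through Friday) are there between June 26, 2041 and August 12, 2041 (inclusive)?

34 weekdays

June 26, 2041 is a Wednesday.
That's 48 days from start to end, counting both.
48 = 7 × 6 + 6, so there are 6 full weeks plus 6 extra days.
Each full week contributes 5 weekdays (Mon–Fri): 6 × 5 = 30.
The 6 extra days are Wednesday, Thursday, Friday, Saturday, Sunday, Monday — 4 of them qualify.
Total: 30 + 4 = 34.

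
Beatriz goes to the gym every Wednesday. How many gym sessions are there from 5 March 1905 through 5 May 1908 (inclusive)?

165 Wednesdays

5 March 1905 is a Sunday.
The range spans 1158 days (inclusive of both endpoints).
1158 = 7 × 165 + 3, so there are 165 full weeks plus 3 extra days.
Each full week contributes one Wednesday: 165 so far.
The 3 extra days are Sunday, Monday, Tuesday — none qualify.
Total: 165 + 0 = 165.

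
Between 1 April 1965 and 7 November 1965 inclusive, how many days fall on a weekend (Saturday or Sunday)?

1 April 1965 is a Thursday.
The range spans 221 days (inclusive of both endpoints).
221 = 7 × 31 + 4, so there are 31 full weeks plus 4 extra days.
Each full week contributes 2 weekend days (Sat, Sun): 31 × 2 = 62.
The 4 extra days are Thursday, Friday, Saturday, Sunday — 2 of them qualify.
Total: 62 + 2 = 64.

64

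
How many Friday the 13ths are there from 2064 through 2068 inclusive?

9

Friday-the-13ths by year:
2064: Jun
2065: Feb, Mar, Nov
2066: Aug
2067: May
2068: Jan, Apr, Jul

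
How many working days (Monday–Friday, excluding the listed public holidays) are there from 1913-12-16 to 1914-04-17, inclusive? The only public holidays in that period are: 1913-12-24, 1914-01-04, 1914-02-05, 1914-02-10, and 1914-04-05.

86

1913-12-16 is a Tuesday.
That's 123 days from start to end, counting both.
123 = 7 × 17 + 4, so there are 17 full weeks plus 4 extra days.
Each full week contributes 5 weekdays (Mon–Fri): 17 × 5 = 85.
The 4 extra days are Tue, Wed, Thu, Fri — 4 of them qualify.
Total: 85 + 4 = 89.
Holidays: 1913-12-24 (Wed); 1914-01-04 (Sun); 1914-02-05 (Thu); 1914-02-10 (Tue); 1914-04-05 (Sun).
3 of the 5 holidays fall on weekdays; the rest are weekends and were already excluded.
Business days: 89 − 3 = 86.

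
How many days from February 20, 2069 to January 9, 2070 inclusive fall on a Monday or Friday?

92

February 20, 2069 is a Wednesday.
That's 324 days from start to end, counting both.
324 = 7 × 46 + 2, so there are 46 full weeks plus 2 extra days.
Each full week contributes 2 days from the set (Mon, Fri): 46 × 2 = 92.
The 2 extra days are Wed, Thu — none qualify.
Total: 92 + 0 = 92.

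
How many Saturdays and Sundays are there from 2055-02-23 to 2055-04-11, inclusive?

2055-02-23 is a Tuesday.
That's 48 days from start to end, counting both.
48 = 7 × 6 + 6, so there are 6 full weeks plus 6 extra days.
Each full week contributes 2 weekend days (Sat, Sun): 6 × 2 = 12.
The 6 extra days are Tuesday, Wednesday, Thursday, Friday, Saturday, Sunday — 2 of them qualify.
Total: 12 + 2 = 14.

14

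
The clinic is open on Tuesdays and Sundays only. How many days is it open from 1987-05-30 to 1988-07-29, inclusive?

122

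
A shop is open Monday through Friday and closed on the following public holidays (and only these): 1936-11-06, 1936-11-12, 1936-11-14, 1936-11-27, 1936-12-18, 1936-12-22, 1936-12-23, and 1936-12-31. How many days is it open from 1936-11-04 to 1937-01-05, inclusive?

1936-11-04 is a Wednesday.
That's 63 days from start to end, counting both.
63 = 7 × 9, so the span is exactly 9 full weeks.
Each full week contributes 5 weekdays (Mon–Fri): 9 × 5 = 45.
Total: 45.
Holidays: 1936-11-06 (Fri); 1936-11-12 (Thu); 1936-11-14 (Sat); 1936-11-27 (Fri); 1936-12-18 (Fri); 1936-12-22 (Tue); 1936-12-23 (Wed); 1936-12-31 (Thu).
7 of the 8 holidays fall on weekdays; the rest are weekends and were already excluded.
Business days: 45 − 7 = 38.

38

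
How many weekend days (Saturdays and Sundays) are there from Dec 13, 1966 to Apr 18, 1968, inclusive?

140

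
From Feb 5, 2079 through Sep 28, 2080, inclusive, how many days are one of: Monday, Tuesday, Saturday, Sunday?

Feb 5, 2079 is a Sunday.
The range spans 602 days (inclusive of both endpoints).
602 = 7 × 86, so the span is exactly 86 full weeks.
Each full week contributes 4 days from the set (Mon, Tue, Sat, Sun): 86 × 4 = 344.
Total: 344.

344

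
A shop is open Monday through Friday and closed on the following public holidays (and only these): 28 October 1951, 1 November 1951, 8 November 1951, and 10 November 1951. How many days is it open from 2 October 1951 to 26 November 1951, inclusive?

38

2 October 1951 is a Tuesday.
The range spans 56 days (inclusive of both endpoints).
56 = 7 × 8, so the span is exactly 8 full weeks.
Each full week contributes 5 weekdays (Mon–Fri): 8 × 5 = 40.
Holidays: 28 October 1951 (Sun); 1 November 1951 (Thu); 8 November 1951 (Thu); 10 November 1951 (Sat).
2 of the 4 holidays fall on weekdays; the rest are weekends and were already excluded.
Business days: 40 − 2 = 38.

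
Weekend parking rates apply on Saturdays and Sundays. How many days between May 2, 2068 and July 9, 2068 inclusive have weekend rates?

May 2, 2068 is a Wednesday.
From May 2, 2068 to July 9, 2068 is 69 days inclusive.
69 = 7 × 9 + 6, so there are 9 full weeks plus 6 extra days.
Each full week contributes 2 weekend days (Sat, Sun): 9 × 2 = 18.
The 6 extra days are Wed, Thu, Fri, Sat, Sun, Mon — 2 of them qualify.
Total: 18 + 2 = 20.

20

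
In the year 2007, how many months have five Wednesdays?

4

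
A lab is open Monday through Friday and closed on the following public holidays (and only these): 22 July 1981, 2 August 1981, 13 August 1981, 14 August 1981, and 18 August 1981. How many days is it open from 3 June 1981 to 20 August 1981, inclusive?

53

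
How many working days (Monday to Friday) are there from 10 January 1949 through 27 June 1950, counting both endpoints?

382 weekdays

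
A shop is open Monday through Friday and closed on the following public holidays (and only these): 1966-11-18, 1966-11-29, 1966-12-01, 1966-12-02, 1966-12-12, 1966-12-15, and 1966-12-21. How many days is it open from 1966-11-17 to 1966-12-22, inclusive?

19 working days

1966-11-17 is a Thursday.
From 1966-11-17 to 1966-12-22 is 36 days inclusive.
36 = 7 × 5 + 1, so there are 5 full weeks plus 1 extra day.
Each full week contributes 5 weekdays (Mon–Fri): 5 × 5 = 25.
The 1 extra day is Thursday — 1 of them qualifies.
Total: 25 + 1 = 26.
Holidays: 1966-11-18 (Fri); 1966-11-29 (Tue); 1966-12-01 (Thu); 1966-12-02 (Fri); 1966-12-12 (Mon); 1966-12-15 (Thu); 1966-12-21 (Wed).
All 7 holidays fall on weekdays, so subtract 7.
Business days: 26 − 7 = 19.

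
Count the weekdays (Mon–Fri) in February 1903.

20

1903-02-01 is a Sunday.
The range spans 28 days (inclusive of both endpoints).
28 = 7 × 4, so the span is exactly 4 full weeks.
Each full week contributes 5 weekdays (Mon–Fri): 4 × 5 = 20.
Total: 20.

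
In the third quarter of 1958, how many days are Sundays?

13

1 July 1958 is a Tuesday.
From 1 July 1958 to 30 September 1958 is 92 days inclusive.
92 = 7 × 13 + 1, so there are 13 full weeks plus 1 extra day.
Each full week contributes one Sunday: 13 so far.
The 1 extra day is Tuesday — none qualify.
Total: 13 + 0 = 13.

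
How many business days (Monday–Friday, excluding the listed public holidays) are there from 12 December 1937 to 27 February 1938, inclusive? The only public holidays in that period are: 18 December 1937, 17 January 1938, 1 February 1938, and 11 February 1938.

12 December 1937 is a Sunday.
From 12 December 1937 to 27 February 1938 is 78 days inclusive.
78 = 7 × 11 + 1, so there are 11 full weeks plus 1 extra day.
Each full week contributes 5 weekdays (Mon–Fri): 11 × 5 = 55.
The 1 extra day is Sunday — none qualify.
Total: 55 + 0 = 55.
Holidays: 18 December 1937 (Sat); 17 January 1938 (Mon); 1 February 1938 (Tue); 11 February 1938 (Fri).
3 of the 4 holidays fall on weekdays; the rest are weekends and were already excluded.
Business days: 55 − 3 = 52.

52 business days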